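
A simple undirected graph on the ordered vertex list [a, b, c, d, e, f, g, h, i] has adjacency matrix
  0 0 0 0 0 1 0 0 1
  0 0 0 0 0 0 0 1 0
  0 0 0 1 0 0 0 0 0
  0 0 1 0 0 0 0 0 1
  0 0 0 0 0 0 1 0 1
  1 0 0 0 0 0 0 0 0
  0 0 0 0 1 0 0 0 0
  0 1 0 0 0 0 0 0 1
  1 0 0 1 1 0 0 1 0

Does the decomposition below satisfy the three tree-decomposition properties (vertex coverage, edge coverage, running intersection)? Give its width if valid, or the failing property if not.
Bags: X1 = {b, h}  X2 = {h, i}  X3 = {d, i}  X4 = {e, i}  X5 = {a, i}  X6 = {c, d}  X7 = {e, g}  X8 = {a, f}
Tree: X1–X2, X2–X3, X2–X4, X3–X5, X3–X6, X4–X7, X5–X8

Every vertex of G appears in some bag (union = {a, b, c, d, e, f, g, h, i}); every edge is covered by a bag; and for each vertex v the set of bags containing v is connected in the bag tree. The decomposition is therefore valid. The largest bag has 2 vertices, so the width is 1.

Yes; width 1.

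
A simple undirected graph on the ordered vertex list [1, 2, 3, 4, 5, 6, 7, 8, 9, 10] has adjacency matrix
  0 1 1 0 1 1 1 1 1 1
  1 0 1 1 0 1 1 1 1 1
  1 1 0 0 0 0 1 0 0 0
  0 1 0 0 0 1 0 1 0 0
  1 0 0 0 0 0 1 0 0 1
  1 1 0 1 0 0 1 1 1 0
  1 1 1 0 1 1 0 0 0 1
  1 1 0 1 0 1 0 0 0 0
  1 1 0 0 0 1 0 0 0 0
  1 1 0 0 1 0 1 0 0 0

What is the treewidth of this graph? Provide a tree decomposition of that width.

Treewidth 3.
One optimal decomposition is:
Bags: B1 = {1, 2, 6, 8}  B2 = {1, 2, 6, 7}  B3 = {1, 2, 6, 9}  B4 = {2, 4, 6, 8}  B5 = {1, 2, 3, 7}  B6 = {1, 2, 7, 10}  B7 = {1, 5, 7, 10}
Tree: B1–B2, B2–B3, B1–B4, B2–B5, B5–B6, B6–B7

The largest bag has 4 vertices, giving width 3; this decomposition certifies tw(G) ≤ 3. For the lower bound, the 4 vertices {1, 2, 7, 10} are pairwise adjacent, and any tree decomposition puts a clique entirely inside one bag — forcing width ≥ 3. Therefore the treewidth is 3.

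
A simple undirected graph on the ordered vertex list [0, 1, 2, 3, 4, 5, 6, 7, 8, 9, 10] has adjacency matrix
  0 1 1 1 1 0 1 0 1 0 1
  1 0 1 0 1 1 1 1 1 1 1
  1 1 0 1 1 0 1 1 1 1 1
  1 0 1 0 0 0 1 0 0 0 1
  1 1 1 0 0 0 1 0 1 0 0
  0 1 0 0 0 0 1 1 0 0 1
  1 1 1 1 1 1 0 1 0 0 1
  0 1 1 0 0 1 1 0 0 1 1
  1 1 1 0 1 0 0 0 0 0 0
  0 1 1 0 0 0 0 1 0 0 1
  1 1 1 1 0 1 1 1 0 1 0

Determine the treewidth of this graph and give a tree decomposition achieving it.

Each bag holds 5 vertices, so the decomposition has width 4, which upper-bounds the treewidth. On the other hand G contains the 5-clique {0, 1, 2, 6, 10}. A clique must lie in a single bag of any decomposition, so no decomposition can have width below 4. Combining the bounds, tw(G) = 4.

Treewidth 4.
One optimal decomposition is:
Bags: B1 = {1, 2, 6, 7, 10}  B2 = {1, 5, 6, 7, 10}  B3 = {0, 1, 2, 6, 10}  B4 = {1, 2, 7, 9, 10}  B5 = {0, 1, 2, 4, 6}  B6 = {0, 2, 3, 6, 10}  B7 = {0, 1, 2, 4, 8}
Tree: B1–B2, B1–B3, B1–B4, B3–B5, B3–B6, B5–B7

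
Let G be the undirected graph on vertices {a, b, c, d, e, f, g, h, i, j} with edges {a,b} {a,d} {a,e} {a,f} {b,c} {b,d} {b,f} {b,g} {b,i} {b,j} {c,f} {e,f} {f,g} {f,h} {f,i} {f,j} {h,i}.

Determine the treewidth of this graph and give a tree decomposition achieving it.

Treewidth 2.
Bags: B1 = {a, e, f}  B2 = {a, b, f}  B3 = {a, b, d}  B4 = {b, c, f}  B5 = {b, f, i}  B6 = {f, h, i}  B7 = {b, f, g}  B8 = {b, f, j}
Tree: B1–B2, B2–B3, B2–B4, B2–B5, B5–B6, B5–B7, B2–B8

Each bag holds 3 vertices, so the decomposition has width 2, which upper-bounds the treewidth. Conversely, {a, b, d} is a clique of size 3, and the vertices of any clique must share a bag in every tree decomposition; so some bag has ≥ 3 vertices and tw(G) ≥ 2. Combining the bounds, tw(G) = 2.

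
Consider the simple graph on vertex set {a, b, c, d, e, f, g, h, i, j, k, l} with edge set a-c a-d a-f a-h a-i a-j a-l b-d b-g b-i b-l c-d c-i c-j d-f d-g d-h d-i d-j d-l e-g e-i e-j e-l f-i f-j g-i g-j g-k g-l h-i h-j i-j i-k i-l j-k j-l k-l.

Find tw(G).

4

A width-4 tree decomposition is:
Bags: B1 = {a, d, i, j, l}  B2 = {a, c, d, i, j}  B3 = {a, d, f, i, j}  B4 = {d, g, i, j, l}  B5 = {e, g, i, j, l}  B6 = {g, i, j, k, l}  B7 = {b, d, g, i, l}  B8 = {a, d, h, i, j}
Tree: B1–B2, B1–B3, B1–B4, B4–B5, B5–B6, B4–B7, B2–B8
Every bag has size at most 5, so the width is 5 − 1 = 4 and tw(G) ≤ 4. On the other hand G contains the 5-clique {d, g, i, j, l}. A clique must lie in a single bag of any decomposition, so no decomposition can have width below 4. The upper and lower bounds meet at 4, so that is the treewidth.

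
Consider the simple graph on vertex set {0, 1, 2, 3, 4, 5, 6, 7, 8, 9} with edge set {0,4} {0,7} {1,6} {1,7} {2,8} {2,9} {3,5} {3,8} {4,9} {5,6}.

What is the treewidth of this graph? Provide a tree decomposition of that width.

Treewidth 2.
One optimal decomposition is:
Bags: B1 = {3, 5, 6}  B2 = {1, 3, 6}  B3 = {1, 3, 7}  B4 = {0, 3, 7}  B5 = {0, 3, 4}  B6 = {3, 4, 9}  B7 = {2, 3, 9}  B8 = {2, 3, 8}
Tree: B1–B2, B2–B3, B3–B4, B4–B5, B5–B6, B6–B7, B7–B8

Each bag holds 3 vertices, so the decomposition has width 2, which upper-bounds the treewidth. Since 3–5–6–1–7–0–4–9–2–8–3 is a cycle in G, G is not acyclic. Forests are exactly the graphs of treewidth ≤ 1, so tw(G) ≥ 2. The upper and lower bounds meet at 2, so that is the treewidth.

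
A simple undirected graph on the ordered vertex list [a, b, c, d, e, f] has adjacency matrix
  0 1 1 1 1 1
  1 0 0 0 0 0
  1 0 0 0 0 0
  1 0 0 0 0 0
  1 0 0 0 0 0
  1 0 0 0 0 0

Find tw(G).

1

A width-1 tree decomposition is:
Bags: B1 = {a, f}  B2 = {a, e}  B3 = {a, d}  B4 = {a, c}  B5 = {a, b}
Tree: B1–B2, B2–B3, B2–B4, B1–B5
The largest bag has 2 vertices, giving width 1; this decomposition certifies tw(G) ≤ 1. Since G has at least one edge (e.g. a–f), it is not an edgeless graph, so tw(G) ≥ 1. The upper and lower bounds meet at 1, so that is the treewidth.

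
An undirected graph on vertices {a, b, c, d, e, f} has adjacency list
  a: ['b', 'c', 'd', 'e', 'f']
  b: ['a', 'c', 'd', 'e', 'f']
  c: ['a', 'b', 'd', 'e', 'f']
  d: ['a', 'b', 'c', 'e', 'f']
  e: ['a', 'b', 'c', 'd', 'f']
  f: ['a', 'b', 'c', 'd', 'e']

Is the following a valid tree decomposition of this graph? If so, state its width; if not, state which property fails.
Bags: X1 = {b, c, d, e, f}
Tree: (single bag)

A tree decomposition must satisfy three properties: every vertex lies in some bag; for every edge, both endpoints lie together in some bag; and for every vertex, the bags containing it form a connected subtree. Here vertex a appears in no bag, so the decomposition is invalid.

No — vertex a appears in no bag.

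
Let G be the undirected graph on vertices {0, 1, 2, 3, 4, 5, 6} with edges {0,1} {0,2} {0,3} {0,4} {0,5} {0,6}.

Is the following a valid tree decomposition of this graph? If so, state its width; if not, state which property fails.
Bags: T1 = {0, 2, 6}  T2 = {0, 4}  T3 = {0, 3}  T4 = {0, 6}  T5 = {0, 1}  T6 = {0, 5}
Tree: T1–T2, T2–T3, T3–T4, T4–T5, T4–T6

No — bags containing vertex 6 are not connected in the tree.

A tree decomposition must satisfy three properties: every vertex lies in some bag; for every edge, both endpoints lie together in some bag; and for every vertex, the bags containing it form a connected subtree. Here bags containing vertex 6 are not connected in the tree, so the decomposition is invalid.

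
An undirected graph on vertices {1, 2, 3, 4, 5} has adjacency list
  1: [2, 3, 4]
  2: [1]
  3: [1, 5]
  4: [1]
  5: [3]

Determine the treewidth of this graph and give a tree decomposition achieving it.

Treewidth 1.
One optimal decomposition is:
Bags: B1 = {1, 3}  B2 = {3, 5}  B3 = {1, 2}  B4 = {1, 4}
Tree: B1–B2, B1–B3, B1–B4

The largest bag has 2 vertices, giving width 1; this decomposition certifies tw(G) ≤ 1. G has an edge, so its treewidth is at least 1. Hence tw(G) = 1 exactly.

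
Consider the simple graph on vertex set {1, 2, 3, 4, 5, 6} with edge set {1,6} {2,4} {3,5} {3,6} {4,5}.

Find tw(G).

1

A width-1 tree decomposition is:
Bags: B1 = {1, 6}  B2 = {3, 6}  B3 = {3, 5}  B4 = {4, 5}  B5 = {2, 4}
Tree: B1–B2, B2–B3, B3–B4, B4–B5
Each bag holds 2 vertices, so the decomposition has width 1, which upper-bounds the treewidth. Any graph with an edge has treewidth ≥ 1, and G has the edge 1–6. Hence tw(G) = 1 exactly.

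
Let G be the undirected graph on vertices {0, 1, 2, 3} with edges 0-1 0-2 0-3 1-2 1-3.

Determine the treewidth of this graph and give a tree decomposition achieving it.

Treewidth 2.
Bags: B1 = {0, 1, 3}  B2 = {0, 1, 2}
Tree: B1–B2

The largest bag has 3 vertices, giving width 2; this decomposition certifies tw(G) ≤ 2. On the other hand G contains the 3-clique {0, 1, 2}. A clique must lie in a single bag of any decomposition, so no decomposition can have width below 2. Hence tw(G) = 2 exactly.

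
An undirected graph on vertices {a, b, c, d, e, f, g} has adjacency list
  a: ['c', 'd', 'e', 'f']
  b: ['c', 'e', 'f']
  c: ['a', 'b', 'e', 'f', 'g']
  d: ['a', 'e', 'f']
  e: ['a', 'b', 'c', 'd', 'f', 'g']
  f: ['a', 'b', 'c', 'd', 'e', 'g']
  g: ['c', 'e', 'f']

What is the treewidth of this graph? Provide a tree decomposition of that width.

Each bag holds 4 vertices, so the decomposition has width 3, which upper-bounds the treewidth. On the other hand G contains the 4-clique {a, d, e, f}. A clique must lie in a single bag of any decomposition, so no decomposition can have width below 3. The upper and lower bounds meet at 3, so that is the treewidth.

Treewidth 3.
One such decomposition:
Bags: B1 = {a, c, e, f}  B2 = {b, c, e, f}  B3 = {a, d, e, f}  B4 = {c, e, f, g}
Tree: B1–B2, B1–B3, B2–B4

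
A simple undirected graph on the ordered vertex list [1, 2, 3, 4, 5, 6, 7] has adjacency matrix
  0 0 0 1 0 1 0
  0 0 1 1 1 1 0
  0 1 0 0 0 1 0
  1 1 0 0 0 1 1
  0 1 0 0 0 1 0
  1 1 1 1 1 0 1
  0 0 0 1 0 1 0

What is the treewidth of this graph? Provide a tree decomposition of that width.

Treewidth 2.
One such decomposition:
Bags: B1 = {2, 5, 6}  B2 = {2, 4, 6}  B3 = {2, 3, 6}  B4 = {4, 6, 7}  B5 = {1, 4, 6}
Tree: B1–B2, B1–B3, B2–B4, B2–B5

Each bag holds 3 vertices, so the decomposition has width 2, which upper-bounds the treewidth. For the lower bound, the 3 vertices {1, 4, 6} are pairwise adjacent, and any tree decomposition puts a clique entirely inside one bag — forcing width ≥ 2. Hence tw(G) = 2 exactly.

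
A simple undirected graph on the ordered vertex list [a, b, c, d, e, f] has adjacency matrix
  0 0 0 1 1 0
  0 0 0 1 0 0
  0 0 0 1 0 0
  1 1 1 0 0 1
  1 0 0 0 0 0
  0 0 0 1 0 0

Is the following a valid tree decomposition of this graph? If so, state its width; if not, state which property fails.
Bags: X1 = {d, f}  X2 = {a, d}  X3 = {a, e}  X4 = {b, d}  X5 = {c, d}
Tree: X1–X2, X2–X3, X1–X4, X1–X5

Yes; width 1.

Checking the three conditions: (i) the bags cover all of {a, b, c, d, e, f}; (ii) for each edge, some bag contains both endpoints; (iii) the bags containing any fixed vertex form a subtree. All hold, so the decomposition is valid with width 2 − 1 = 1.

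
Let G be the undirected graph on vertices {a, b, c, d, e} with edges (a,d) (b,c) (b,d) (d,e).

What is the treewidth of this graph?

1

A width-1 tree decomposition is:
Bags: B1 = {b, c}  B2 = {b, d}  B3 = {a, d}  B4 = {d, e}
Tree: B1–B2, B2–B3, B3–B4
Each bag holds 2 vertices, so the decomposition has width 1, which upper-bounds the treewidth. Since G has at least one edge (e.g. c–b), it is not an edgeless graph, so tw(G) ≥ 1. Therefore the treewidth is 1.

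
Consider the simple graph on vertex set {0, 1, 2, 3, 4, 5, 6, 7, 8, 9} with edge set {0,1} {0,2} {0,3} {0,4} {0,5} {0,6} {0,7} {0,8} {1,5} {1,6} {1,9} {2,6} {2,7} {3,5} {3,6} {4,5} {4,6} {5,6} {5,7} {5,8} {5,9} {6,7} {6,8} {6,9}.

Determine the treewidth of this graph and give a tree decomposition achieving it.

Treewidth 3.
One optimal decomposition is:
Bags: B1 = {0, 5, 6, 8}  B2 = {0, 4, 5, 6}  B3 = {0, 5, 6, 7}  B4 = {0, 3, 5, 6}  B5 = {0, 1, 5, 6}  B6 = {0, 2, 6, 7}  B7 = {1, 5, 6, 9}
Tree: B1–B2, B2–B3, B1–B4, B3–B5, B3–B6, B5–B7

The largest bag has 4 vertices, giving width 3; this decomposition certifies tw(G) ≤ 3. On the other hand G contains the 4-clique {0, 2, 6, 7}. A clique must lie in a single bag of any decomposition, so no decomposition can have width below 3. Combining the bounds, tw(G) = 3.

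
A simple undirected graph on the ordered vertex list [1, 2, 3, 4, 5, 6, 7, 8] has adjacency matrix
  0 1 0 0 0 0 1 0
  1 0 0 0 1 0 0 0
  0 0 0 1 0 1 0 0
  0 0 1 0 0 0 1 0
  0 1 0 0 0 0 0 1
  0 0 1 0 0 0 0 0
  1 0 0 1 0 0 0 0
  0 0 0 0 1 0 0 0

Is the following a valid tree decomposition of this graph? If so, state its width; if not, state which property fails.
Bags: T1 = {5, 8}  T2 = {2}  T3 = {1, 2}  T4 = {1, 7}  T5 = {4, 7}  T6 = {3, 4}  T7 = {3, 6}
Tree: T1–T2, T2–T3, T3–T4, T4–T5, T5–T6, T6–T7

A tree decomposition must satisfy three properties: every vertex lies in some bag; for every edge, both endpoints lie together in some bag; and for every vertex, the bags containing it form a connected subtree. Here edge (5,2) lies in no bag, so the decomposition is invalid.

No — edge (5,2) lies in no bag.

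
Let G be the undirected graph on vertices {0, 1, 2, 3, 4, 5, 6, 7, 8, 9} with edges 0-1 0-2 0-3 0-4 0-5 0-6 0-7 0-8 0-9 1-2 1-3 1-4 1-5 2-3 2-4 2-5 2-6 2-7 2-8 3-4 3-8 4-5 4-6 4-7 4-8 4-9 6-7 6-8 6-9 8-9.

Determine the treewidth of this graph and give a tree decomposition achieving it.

Treewidth 4.
One optimal decomposition is:
Bags: B1 = {0, 2, 4, 6, 7}  B2 = {0, 2, 4, 6, 8}  B3 = {0, 4, 6, 8, 9}  B4 = {0, 2, 3, 4, 8}  B5 = {0, 1, 2, 3, 4}  B6 = {0, 1, 2, 4, 5}
Tree: B1–B2, B2–B3, B2–B4, B4–B5, B5–B6

The largest bag has 5 vertices, giving width 4; this decomposition certifies tw(G) ≤ 4. On the other hand G contains the 5-clique {0, 4, 6, 8, 9}. A clique must lie in a single bag of any decomposition, so no decomposition can have width below 4. The upper and lower bounds meet at 4, so that is the treewidth.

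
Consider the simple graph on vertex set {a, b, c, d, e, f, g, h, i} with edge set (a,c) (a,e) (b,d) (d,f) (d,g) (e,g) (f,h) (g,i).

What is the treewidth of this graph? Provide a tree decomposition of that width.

Treewidth 1.
One such decomposition:
Bags: B1 = {b, d}  B2 = {d, g}  B3 = {g, i}  B4 = {e, g}  B5 = {d, f}  B6 = {a, e}  B7 = {a, c}  B8 = {f, h}
Tree: B1–B2, B2–B3, B2–B4, B2–B5, B4–B6, B6–B7, B5–B8

The largest bag has 2 vertices, giving width 1; this decomposition certifies tw(G) ≤ 1. Since G has at least one edge (e.g. b–d), it is not an edgeless graph, so tw(G) ≥ 1. Hence tw(G) = 1 exactly.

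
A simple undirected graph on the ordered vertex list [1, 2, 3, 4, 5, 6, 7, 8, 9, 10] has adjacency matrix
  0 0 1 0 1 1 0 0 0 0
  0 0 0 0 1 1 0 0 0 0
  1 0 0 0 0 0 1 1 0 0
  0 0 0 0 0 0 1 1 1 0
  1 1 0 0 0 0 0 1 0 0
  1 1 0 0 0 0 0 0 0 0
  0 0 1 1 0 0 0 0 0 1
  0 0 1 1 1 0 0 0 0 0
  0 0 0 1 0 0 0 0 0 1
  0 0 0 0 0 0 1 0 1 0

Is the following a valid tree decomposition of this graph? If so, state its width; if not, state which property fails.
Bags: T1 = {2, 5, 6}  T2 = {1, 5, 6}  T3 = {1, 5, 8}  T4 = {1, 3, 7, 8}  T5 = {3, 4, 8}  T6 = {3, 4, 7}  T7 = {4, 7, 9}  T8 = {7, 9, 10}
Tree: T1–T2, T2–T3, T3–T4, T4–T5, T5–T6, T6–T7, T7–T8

A tree decomposition must satisfy three properties: every vertex lies in some bag; for every edge, both endpoints lie together in some bag; and for every vertex, the bags containing it form a connected subtree. Here bags containing vertex 7 are not connected in the tree, so the decomposition is invalid.

No — bags containing vertex 7 are not connected in the tree.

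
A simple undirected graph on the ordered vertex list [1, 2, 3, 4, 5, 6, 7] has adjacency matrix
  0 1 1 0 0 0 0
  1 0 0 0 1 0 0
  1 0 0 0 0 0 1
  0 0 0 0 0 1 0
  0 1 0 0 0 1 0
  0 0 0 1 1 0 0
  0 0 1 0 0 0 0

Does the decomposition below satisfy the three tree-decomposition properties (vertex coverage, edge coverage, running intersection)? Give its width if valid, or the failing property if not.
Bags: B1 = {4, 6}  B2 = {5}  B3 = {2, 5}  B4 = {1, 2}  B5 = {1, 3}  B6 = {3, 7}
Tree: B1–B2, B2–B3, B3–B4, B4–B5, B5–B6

No — edge (6,5) lies in no bag.

A tree decomposition must satisfy three properties: every vertex lies in some bag; for every edge, both endpoints lie together in some bag; and for every vertex, the bags containing it form a connected subtree. Here edge (6,5) lies in no bag, so the decomposition is invalid.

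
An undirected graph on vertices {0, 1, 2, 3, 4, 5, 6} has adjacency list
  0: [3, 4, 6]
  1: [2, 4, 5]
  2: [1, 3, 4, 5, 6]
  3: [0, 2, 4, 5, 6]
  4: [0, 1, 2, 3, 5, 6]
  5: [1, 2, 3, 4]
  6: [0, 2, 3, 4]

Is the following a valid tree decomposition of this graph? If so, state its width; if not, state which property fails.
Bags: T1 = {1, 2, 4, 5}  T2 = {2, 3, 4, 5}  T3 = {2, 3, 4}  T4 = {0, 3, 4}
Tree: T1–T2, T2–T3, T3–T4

A tree decomposition must satisfy three properties: every vertex lies in some bag; for every edge, both endpoints lie together in some bag; and for every vertex, the bags containing it form a connected subtree. Here vertex 6 appears in no bag, so the decomposition is invalid.

No — vertex 6 appears in no bag.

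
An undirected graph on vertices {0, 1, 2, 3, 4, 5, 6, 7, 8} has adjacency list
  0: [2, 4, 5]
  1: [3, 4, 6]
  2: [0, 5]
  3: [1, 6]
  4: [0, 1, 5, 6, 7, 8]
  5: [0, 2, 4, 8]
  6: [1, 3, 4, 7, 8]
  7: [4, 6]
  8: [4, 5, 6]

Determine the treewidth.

A width-2 tree decomposition is:
Bags: B1 = {4, 5, 8}  B2 = {4, 6, 8}  B3 = {1, 4, 6}  B4 = {4, 6, 7}  B5 = {0, 4, 5}  B6 = {0, 2, 5}  B7 = {1, 3, 6}
Tree: B1–B2, B2–B3, B3–B4, B1–B5, B5–B6, B3–B7
The largest bag has 3 vertices, giving width 2; this decomposition certifies tw(G) ≤ 2. On the other hand G contains the 3-clique {0, 2, 5}. A clique must lie in a single bag of any decomposition, so no decomposition can have width below 2. Therefore the treewidth is 2.

2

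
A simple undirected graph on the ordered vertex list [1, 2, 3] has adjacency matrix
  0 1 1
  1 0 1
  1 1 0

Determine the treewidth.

A width-2 tree decomposition is:
Bags: B1 = {1, 2, 3}
Tree: (single bag)
A single bag containing all 3 vertices is trivially a valid decomposition of width 2. For the lower bound, the 3 vertices {1, 2, 3} are pairwise adjacent, and any tree decomposition puts a clique entirely inside one bag — forcing width ≥ 2. Hence tw(G) = 2 exactly.

2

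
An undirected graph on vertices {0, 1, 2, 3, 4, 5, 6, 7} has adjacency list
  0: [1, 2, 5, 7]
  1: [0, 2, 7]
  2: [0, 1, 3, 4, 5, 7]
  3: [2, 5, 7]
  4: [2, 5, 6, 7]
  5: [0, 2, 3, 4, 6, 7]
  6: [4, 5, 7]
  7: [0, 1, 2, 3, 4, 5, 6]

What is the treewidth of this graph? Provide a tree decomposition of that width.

Treewidth 3.
Bags: B1 = {2, 4, 5, 7}  B2 = {2, 3, 5, 7}  B3 = {0, 2, 5, 7}  B4 = {4, 5, 6, 7}  B5 = {0, 1, 2, 7}
Tree: B1–B2, B1–B3, B1–B4, B3–B5

Each bag holds 4 vertices, so the decomposition has width 3, which upper-bounds the treewidth. Conversely, {0, 1, 2, 7} is a clique of size 4, and the vertices of any clique must share a bag in every tree decomposition; so some bag has ≥ 4 vertices and tw(G) ≥ 3. Therefore the treewidth is 3.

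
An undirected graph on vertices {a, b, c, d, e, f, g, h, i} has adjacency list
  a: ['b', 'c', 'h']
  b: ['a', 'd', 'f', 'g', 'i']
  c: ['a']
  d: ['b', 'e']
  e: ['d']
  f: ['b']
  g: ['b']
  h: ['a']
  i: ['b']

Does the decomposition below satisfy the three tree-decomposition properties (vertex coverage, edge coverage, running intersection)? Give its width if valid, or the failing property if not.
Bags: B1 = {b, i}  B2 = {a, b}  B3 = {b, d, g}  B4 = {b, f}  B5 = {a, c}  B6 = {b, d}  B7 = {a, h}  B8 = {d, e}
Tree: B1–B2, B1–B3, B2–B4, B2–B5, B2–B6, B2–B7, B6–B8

A tree decomposition must satisfy three properties: every vertex lies in some bag; for every edge, both endpoints lie together in some bag; and for every vertex, the bags containing it form a connected subtree. Here bags containing vertex d are not connected in the tree, so the decomposition is invalid.

No — bags containing vertex d are not connected in the tree.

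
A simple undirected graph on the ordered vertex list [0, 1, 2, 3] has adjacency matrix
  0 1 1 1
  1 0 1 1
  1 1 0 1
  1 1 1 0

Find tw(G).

A width-3 tree decomposition is:
Bags: B1 = {0, 1, 2, 3}
Tree: (single bag)
A single bag containing all 4 vertices is trivially a valid decomposition of width 3. On the other hand G contains the 4-clique {0, 1, 2, 3}. A clique must lie in a single bag of any decomposition, so no decomposition can have width below 3. Hence tw(G) = 3 exactly.

3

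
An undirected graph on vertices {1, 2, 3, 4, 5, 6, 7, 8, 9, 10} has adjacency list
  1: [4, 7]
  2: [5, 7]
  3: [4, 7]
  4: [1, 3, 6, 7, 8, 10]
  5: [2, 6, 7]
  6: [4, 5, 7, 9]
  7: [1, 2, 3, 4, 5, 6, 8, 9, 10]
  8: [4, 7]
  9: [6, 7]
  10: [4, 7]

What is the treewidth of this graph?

2

A width-2 tree decomposition is:
Bags: B1 = {1, 4, 7}  B2 = {4, 7, 8}  B3 = {3, 4, 7}  B4 = {4, 6, 7}  B5 = {4, 7, 10}  B6 = {5, 6, 7}  B7 = {6, 7, 9}  B8 = {2, 5, 7}
Tree: B1–B2, B1–B3, B3–B4, B2–B5, B4–B6, B6–B7, B6–B8
Each bag holds 3 vertices, so the decomposition has width 2, which upper-bounds the treewidth. Conversely, {6, 7, 9} is a clique of size 3, and the vertices of any clique must share a bag in every tree decomposition; so some bag has ≥ 3 vertices and tw(G) ≥ 2. Hence tw(G) = 2 exactly.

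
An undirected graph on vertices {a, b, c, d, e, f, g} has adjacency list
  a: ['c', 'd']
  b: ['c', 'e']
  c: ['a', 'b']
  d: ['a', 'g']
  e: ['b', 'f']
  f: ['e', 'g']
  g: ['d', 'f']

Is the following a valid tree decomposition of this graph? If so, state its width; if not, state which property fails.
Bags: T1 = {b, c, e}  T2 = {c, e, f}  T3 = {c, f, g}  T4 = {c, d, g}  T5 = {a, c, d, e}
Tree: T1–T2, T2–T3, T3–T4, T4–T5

A tree decomposition must satisfy three properties: every vertex lies in some bag; for every edge, both endpoints lie together in some bag; and for every vertex, the bags containing it form a connected subtree. Here bags containing vertex e are not connected in the tree, so the decomposition is invalid.

No — bags containing vertex e are not connected in the tree.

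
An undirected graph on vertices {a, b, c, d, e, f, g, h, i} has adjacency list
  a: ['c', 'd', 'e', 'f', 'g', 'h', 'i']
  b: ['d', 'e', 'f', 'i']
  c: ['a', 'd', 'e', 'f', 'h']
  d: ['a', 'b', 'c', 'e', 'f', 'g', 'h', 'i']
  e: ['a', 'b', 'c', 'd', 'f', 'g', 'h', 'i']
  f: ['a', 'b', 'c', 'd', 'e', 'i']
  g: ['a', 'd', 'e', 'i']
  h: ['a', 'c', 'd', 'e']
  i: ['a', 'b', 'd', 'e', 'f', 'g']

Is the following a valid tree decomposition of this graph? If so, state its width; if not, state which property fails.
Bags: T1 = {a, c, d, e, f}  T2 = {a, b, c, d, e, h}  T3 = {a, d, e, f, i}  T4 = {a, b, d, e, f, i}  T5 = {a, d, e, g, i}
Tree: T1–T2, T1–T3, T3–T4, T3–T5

A tree decomposition must satisfy three properties: every vertex lies in some bag; for every edge, both endpoints lie together in some bag; and for every vertex, the bags containing it form a connected subtree. Here bags containing vertex b are not connected in the tree, so the decomposition is invalid.

No — bags containing vertex b are not connected in the tree.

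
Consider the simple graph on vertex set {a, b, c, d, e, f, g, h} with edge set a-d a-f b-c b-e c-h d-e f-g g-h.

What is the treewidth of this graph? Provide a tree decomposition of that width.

Each bag holds 3 vertices, so the decomposition has width 2, which upper-bounds the treewidth. The edges d–e–b–c–h–g–f–a–d form a cycle, so G is not a tree and its treewidth is at least 2. Hence tw(G) = 2 exactly.

Treewidth 2.
One such decomposition:
Bags: B1 = {b, d, e}  B2 = {b, c, d}  B3 = {c, d, h}  B4 = {d, g, h}  B5 = {d, f, g}  B6 = {a, d, f}
Tree: B1–B2, B2–B3, B3–B4, B4–B5, B5–B6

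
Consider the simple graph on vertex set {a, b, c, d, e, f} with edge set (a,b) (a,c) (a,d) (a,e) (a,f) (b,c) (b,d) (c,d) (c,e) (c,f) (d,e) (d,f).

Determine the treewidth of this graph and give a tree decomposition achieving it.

The largest bag has 4 vertices, giving width 3; this decomposition certifies tw(G) ≤ 3. On the other hand G contains the 4-clique {a, c, d, e}. A clique must lie in a single bag of any decomposition, so no decomposition can have width below 3. Combining the bounds, tw(G) = 3.

Treewidth 3.
Bags: B1 = {a, c, d, f}  B2 = {a, c, d, e}  B3 = {a, b, c, d}
Tree: B1–B2, B1–B3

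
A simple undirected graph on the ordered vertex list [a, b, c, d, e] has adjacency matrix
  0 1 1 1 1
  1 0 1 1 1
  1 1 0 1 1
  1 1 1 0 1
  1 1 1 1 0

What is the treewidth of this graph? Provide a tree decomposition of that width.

A single bag containing all 5 vertices is trivially a valid decomposition of width 4. Conversely, {a, b, c, d, e} is a clique of size 5, and the vertices of any clique must share a bag in every tree decomposition; so some bag has ≥ 5 vertices and tw(G) ≥ 4. The upper and lower bounds meet at 4, so that is the treewidth.

Treewidth 4.
Bags: B1 = {a, b, c, d, e}
Tree: (single bag)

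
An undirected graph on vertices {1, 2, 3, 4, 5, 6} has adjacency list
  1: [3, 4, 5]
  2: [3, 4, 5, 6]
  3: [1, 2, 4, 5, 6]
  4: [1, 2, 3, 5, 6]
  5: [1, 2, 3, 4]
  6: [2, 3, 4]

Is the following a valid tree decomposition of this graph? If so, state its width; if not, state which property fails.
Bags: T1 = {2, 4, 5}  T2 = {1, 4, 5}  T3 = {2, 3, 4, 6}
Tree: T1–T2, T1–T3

No — edge (3,5) lies in no bag.

A tree decomposition must satisfy three properties: every vertex lies in some bag; for every edge, both endpoints lie together in some bag; and for every vertex, the bags containing it form a connected subtree. Here edge (3,5) lies in no bag, so the decomposition is invalid.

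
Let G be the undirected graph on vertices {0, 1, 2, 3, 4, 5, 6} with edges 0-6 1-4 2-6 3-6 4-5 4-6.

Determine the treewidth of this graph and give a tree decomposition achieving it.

Treewidth 1.
Bags: B1 = {1, 4}  B2 = {4, 5}  B3 = {4, 6}  B4 = {2, 6}  B5 = {3, 6}  B6 = {0, 6}
Tree: B1–B2, B1–B3, B3–B4, B3–B5, B5–B6

Each bag holds 2 vertices, so the decomposition has width 1, which upper-bounds the treewidth. G has an edge, so its treewidth is at least 1. The upper and lower bounds meet at 1, so that is the treewidth.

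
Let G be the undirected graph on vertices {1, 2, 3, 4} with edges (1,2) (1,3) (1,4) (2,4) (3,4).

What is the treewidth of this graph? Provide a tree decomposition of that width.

Every bag has size at most 3, so the width is 3 − 1 = 2 and tw(G) ≤ 2. For the lower bound, the 3 vertices {1, 2, 4} are pairwise adjacent, and any tree decomposition puts a clique entirely inside one bag — forcing width ≥ 2. The upper and lower bounds meet at 2, so that is the treewidth.

Treewidth 2.
One optimal decomposition is:
Bags: B1 = {1, 3, 4}  B2 = {1, 2, 4}
Tree: B1–B2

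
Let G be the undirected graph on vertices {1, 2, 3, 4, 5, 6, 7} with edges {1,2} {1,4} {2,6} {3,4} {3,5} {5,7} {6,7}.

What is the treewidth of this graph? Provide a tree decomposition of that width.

Treewidth 2.
Bags: B1 = {1, 3, 4}  B2 = {1, 2, 3}  B3 = {2, 3, 6}  B4 = {3, 6, 7}  B5 = {3, 5, 7}
Tree: B1–B2, B2–B3, B3–B4, B4–B5

Each bag holds 3 vertices, so the decomposition has width 2, which upper-bounds the treewidth. The edges 3–4–1–2–6–7–5–3 form a cycle, so G is not a tree and its treewidth is at least 2. The upper and lower bounds meet at 2, so that is the treewidth.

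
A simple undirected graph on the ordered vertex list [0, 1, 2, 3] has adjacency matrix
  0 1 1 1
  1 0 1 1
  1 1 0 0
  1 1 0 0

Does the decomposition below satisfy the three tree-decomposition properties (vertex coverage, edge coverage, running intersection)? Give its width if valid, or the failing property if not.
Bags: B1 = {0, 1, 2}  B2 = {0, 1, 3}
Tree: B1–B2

Yes; width 2.

Every vertex of G appears in some bag (union = {0, 1, 2, 3}); every edge is covered by a bag; and for each vertex v the set of bags containing v is connected in the bag tree. The decomposition is therefore valid. The largest bag has 3 vertices, so the width is 2.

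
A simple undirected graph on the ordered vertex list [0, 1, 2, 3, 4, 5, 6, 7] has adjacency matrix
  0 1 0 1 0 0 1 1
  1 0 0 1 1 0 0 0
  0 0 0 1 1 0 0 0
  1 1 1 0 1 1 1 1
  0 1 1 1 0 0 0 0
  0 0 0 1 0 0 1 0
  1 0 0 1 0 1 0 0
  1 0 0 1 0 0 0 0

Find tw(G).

A width-2 tree decomposition is:
Bags: B1 = {0, 1, 3}  B2 = {0, 3, 6}  B3 = {1, 3, 4}  B4 = {0, 3, 7}  B5 = {3, 5, 6}  B6 = {2, 3, 4}
Tree: B1–B2, B1–B3, B2–B4, B2–B5, B3–B6
Every bag has size at most 3, so the width is 3 − 1 = 2 and tw(G) ≤ 2. For the lower bound, the 3 vertices {0, 1, 3} are pairwise adjacent, and any tree decomposition puts a clique entirely inside one bag — forcing width ≥ 2. The upper and lower bounds meet at 2, so that is the treewidth.

2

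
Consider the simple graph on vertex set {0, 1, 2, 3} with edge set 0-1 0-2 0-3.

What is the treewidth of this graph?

1

A width-1 tree decomposition is:
Bags: B1 = {0, 2}  B2 = {0, 1}  B3 = {0, 3}
Tree: B1–B2, B2–B3
Each bag holds 2 vertices, so the decomposition has width 1, which upper-bounds the treewidth. Since G has at least one edge (e.g. 2–0), it is not an edgeless graph, so tw(G) ≥ 1. Combining the bounds, tw(G) = 1.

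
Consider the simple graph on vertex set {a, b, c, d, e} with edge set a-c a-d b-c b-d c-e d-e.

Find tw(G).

2

A width-2 tree decomposition is:
Bags: B1 = {a, c, d}  B2 = {c, d, e}  B3 = {b, c, d}
Tree: B1–B2, B2–B3
The largest bag has 3 vertices, giving width 2; this decomposition certifies tw(G) ≤ 2. For the lower bound, G contains the cycle d–a–c–e–d, so G is not a forest; only forests have treewidth ≤ 1, hence tw(G) ≥ 2. Therefore the treewidth is 2.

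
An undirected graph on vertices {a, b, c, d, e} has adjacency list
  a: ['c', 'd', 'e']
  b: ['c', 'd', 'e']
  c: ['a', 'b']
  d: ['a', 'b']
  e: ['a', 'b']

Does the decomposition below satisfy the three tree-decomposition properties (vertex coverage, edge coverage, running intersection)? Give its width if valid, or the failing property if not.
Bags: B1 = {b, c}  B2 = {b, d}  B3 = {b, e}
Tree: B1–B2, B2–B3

A tree decomposition must satisfy three properties: every vertex lies in some bag; for every edge, both endpoints lie together in some bag; and for every vertex, the bags containing it form a connected subtree. Here vertex a appears in no bag, so the decomposition is invalid.

No — vertex a appears in no bag.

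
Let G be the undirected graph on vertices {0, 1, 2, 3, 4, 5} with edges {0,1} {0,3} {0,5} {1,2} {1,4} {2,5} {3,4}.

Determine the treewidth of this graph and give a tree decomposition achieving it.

Treewidth 2.
Bags: B1 = {1, 3, 4}  B2 = {0, 1, 3}  B3 = {0, 1, 2}  B4 = {0, 2, 5}
Tree: B1–B2, B2–B3, B3–B4

Each bag holds 3 vertices, so the decomposition has width 2, which upper-bounds the treewidth. The edges 4–3–0–1–4 form a cycle, so G is not a tree and its treewidth is at least 2. Therefore the treewidth is 2.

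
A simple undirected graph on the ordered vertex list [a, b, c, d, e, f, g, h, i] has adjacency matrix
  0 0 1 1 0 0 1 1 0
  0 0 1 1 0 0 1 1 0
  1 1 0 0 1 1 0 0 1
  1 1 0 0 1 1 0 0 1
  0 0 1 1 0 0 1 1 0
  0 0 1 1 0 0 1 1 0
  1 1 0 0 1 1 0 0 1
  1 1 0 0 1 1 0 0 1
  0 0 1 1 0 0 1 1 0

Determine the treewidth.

A width-4 tree decomposition is:
Bags: B1 = {c, d, g, h, i}  B2 = {c, d, e, g, h}  B3 = {b, c, d, g, h}  B4 = {c, d, f, g, h}  B5 = {a, c, d, g, h}
Tree: B1–B2, B2–B3, B3–B4, B4–B5
The largest bag has 5 vertices, giving width 4; this decomposition certifies tw(G) ≤ 4. For the lower bound: the 5 vertex sets {d,i}, {e,g}, {b,c}, {h}, {f} are disjoint, each induces a connected subgraph, and every pair is joined by at least one edge of G. Contracting each set to a single vertex therefore yields K_{5} as a minor, and since treewidth is minor-monotone, tw(G) ≥ tw(K_{5}) = 4. Hence tw(G) = 4 exactly.

4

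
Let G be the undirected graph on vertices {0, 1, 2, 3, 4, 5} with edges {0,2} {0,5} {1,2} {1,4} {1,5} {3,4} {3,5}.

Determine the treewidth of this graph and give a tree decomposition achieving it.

Every bag has size at most 3, so the width is 3 − 1 = 2 and tw(G) ≤ 2. The edges 3–4–1–5–3 form a cycle, so G is not a tree and its treewidth is at least 2. The upper and lower bounds meet at 2, so that is the treewidth.

Treewidth 2.
One such decomposition:
Bags: B1 = {3, 4, 5}  B2 = {1, 4, 5}  B3 = {0, 1, 5}  B4 = {0, 1, 2}
Tree: B1–B2, B2–B3, B3–B4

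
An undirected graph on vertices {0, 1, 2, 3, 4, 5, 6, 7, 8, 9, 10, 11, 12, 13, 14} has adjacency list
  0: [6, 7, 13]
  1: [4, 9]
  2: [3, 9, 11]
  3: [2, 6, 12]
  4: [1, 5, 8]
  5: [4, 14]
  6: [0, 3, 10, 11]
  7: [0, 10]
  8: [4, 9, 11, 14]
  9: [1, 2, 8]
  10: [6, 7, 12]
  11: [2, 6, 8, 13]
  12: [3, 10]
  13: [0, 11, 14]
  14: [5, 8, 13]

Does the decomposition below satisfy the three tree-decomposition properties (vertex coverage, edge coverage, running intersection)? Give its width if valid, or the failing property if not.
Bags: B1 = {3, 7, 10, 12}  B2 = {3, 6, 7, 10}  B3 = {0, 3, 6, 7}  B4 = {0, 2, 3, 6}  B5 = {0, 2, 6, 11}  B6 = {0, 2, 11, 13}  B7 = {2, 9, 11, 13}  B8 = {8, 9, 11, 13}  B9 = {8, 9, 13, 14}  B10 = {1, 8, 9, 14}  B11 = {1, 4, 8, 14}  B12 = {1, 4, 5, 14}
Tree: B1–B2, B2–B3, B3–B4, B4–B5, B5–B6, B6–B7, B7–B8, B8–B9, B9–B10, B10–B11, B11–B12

Every vertex of G appears in some bag (union = {0, 1, 2, 3, 4, 5, 6, 7, 8, 9, 10, 11, 12, 13, 14}); every edge is covered by a bag; and for each vertex v the set of bags containing v is connected in the bag tree. The decomposition is therefore valid. The largest bag has 4 vertices, so the width is 3.

Yes; width 3.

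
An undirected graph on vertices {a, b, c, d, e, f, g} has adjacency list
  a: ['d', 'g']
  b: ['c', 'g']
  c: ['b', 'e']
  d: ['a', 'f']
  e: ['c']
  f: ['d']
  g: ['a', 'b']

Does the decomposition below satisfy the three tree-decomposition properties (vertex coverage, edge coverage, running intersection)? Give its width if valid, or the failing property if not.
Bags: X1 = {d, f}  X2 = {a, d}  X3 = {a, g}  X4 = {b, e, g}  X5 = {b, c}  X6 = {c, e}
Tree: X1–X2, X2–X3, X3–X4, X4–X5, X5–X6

A tree decomposition must satisfy three properties: every vertex lies in some bag; for every edge, both endpoints lie together in some bag; and for every vertex, the bags containing it form a connected subtree. Here bags containing vertex e are not connected in the tree, so the decomposition is invalid.

No — bags containing vertex e are not connected in the tree.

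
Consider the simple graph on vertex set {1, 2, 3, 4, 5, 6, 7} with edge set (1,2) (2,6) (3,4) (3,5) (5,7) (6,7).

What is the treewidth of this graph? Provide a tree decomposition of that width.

Every bag has size at most 2, so the width is 2 − 1 = 1 and tw(G) ≤ 1. Any graph with an edge has treewidth ≥ 1, and G has the edge 1–2. Combining the bounds, tw(G) = 1.

Treewidth 1.
One such decomposition:
Bags: B1 = {1, 2}  B2 = {2, 6}  B3 = {6, 7}  B4 = {5, 7}  B5 = {3, 5}  B6 = {3, 4}
Tree: B1–B2, B2–B3, B3–B4, B4–B5, B5–B6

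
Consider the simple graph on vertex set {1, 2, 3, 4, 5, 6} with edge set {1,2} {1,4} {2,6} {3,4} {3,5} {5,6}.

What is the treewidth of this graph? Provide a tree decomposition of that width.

Every bag has size at most 3, so the width is 3 − 1 = 2 and tw(G) ≤ 2. Since 6–5–3–4–1–2–6 is a cycle in G, G is not acyclic. Forests are exactly the graphs of treewidth ≤ 1, so tw(G) ≥ 2. The upper and lower bounds meet at 2, so that is the treewidth.

Treewidth 2.
One optimal decomposition is:
Bags: B1 = {3, 5, 6}  B2 = {3, 4, 6}  B3 = {1, 4, 6}  B4 = {1, 2, 6}
Tree: B1–B2, B2–B3, B3–B4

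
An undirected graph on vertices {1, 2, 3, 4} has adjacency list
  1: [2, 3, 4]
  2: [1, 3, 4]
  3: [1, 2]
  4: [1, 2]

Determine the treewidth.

A width-2 tree decomposition is:
Bags: B1 = {1, 2, 4}  B2 = {1, 2, 3}
Tree: B1–B2
The largest bag has 3 vertices, giving width 2; this decomposition certifies tw(G) ≤ 2. On the other hand G contains the 3-clique {1, 2, 3}. A clique must lie in a single bag of any decomposition, so no decomposition can have width below 2. Combining the bounds, tw(G) = 2.

2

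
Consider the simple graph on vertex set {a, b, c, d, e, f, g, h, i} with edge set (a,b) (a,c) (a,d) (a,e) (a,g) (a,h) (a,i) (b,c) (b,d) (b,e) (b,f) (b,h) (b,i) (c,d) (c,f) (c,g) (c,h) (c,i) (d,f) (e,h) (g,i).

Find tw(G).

A width-3 tree decomposition is:
Bags: B1 = {a, b, c, i}  B2 = {a, b, c, h}  B3 = {a, c, g, i}  B4 = {a, b, e, h}  B5 = {a, b, c, d}  B6 = {b, c, d, f}
Tree: B1–B2, B1–B3, B2–B4, B1–B5, B5–B6
The largest bag has 4 vertices, giving width 3; this decomposition certifies tw(G) ≤ 3. On the other hand G contains the 4-clique {a, c, g, i}. A clique must lie in a single bag of any decomposition, so no decomposition can have width below 3. The upper and lower bounds meet at 3, so that is the treewidth.

3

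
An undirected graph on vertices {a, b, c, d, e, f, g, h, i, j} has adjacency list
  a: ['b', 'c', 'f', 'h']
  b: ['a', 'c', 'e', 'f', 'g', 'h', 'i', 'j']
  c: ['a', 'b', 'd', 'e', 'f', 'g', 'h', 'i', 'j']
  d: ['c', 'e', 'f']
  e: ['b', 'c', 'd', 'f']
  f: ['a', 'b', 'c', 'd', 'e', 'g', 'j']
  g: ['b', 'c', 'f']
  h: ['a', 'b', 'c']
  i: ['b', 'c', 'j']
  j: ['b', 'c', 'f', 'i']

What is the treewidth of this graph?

3

A width-3 tree decomposition is:
Bags: B1 = {b, c, f, j}  B2 = {b, c, f, g}  B3 = {b, c, e, f}  B4 = {a, b, c, f}  B5 = {b, c, i, j}  B6 = {c, d, e, f}  B7 = {a, b, c, h}
Tree: B1–B2, B1–B3, B2–B4, B1–B5, B3–B6, B4–B7
The largest bag has 4 vertices, giving width 3; this decomposition certifies tw(G) ≤ 3. Conversely, {c, d, e, f} is a clique of size 4, and the vertices of any clique must share a bag in every tree decomposition; so some bag has ≥ 4 vertices and tw(G) ≥ 3. Therefore the treewidth is 3.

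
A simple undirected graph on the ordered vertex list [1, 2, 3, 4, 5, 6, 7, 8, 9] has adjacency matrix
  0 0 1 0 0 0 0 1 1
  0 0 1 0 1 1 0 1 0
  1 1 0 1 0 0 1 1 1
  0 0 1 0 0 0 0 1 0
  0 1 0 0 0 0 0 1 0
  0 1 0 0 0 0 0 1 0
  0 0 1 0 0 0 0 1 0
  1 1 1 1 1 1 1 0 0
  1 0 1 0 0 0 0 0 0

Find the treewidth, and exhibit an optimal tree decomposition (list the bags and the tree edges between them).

Every bag has size at most 3, so the width is 3 − 1 = 2 and tw(G) ≤ 2. For the lower bound, the 3 vertices {1, 3, 8} are pairwise adjacent, and any tree decomposition puts a clique entirely inside one bag — forcing width ≥ 2. Therefore the treewidth is 2.

Treewidth 2.
One such decomposition:
Bags: B1 = {1, 3, 8}  B2 = {3, 7, 8}  B3 = {2, 3, 8}  B4 = {1, 3, 9}  B5 = {2, 5, 8}  B6 = {3, 4, 8}  B7 = {2, 6, 8}
Tree: B1–B2, B2–B3, B1–B4, B3–B5, B3–B6, B5–B7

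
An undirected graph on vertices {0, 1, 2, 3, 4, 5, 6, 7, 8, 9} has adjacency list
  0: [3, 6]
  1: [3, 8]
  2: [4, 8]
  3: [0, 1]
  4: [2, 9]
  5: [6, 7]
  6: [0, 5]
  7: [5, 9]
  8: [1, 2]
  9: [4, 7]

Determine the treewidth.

A width-2 tree decomposition is:
Bags: B1 = {2, 4, 8}  B2 = {4, 8, 9}  B3 = {7, 8, 9}  B4 = {5, 7, 8}  B5 = {5, 6, 8}  B6 = {0, 6, 8}  B7 = {0, 3, 8}  B8 = {1, 3, 8}
Tree: B1–B2, B2–B3, B3–B4, B4–B5, B5–B6, B6–B7, B7–B8
The largest bag has 3 vertices, giving width 2; this decomposition certifies tw(G) ≤ 2. The edges 8–2–4–9–7–5–6–0–3–1–8 form a cycle, so G is not a tree and its treewidth is at least 2. The upper and lower bounds meet at 2, so that is the treewidth.

2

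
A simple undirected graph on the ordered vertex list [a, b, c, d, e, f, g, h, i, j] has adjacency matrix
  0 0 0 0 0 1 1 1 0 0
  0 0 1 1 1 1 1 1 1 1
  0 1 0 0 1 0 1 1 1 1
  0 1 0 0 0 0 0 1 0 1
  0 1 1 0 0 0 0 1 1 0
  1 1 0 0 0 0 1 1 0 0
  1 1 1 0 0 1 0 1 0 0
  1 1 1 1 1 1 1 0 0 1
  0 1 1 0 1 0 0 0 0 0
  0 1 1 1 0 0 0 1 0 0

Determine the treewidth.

A width-3 tree decomposition is:
Bags: B1 = {b, c, g, h}  B2 = {b, c, e, h}  B3 = {b, f, g, h}  B4 = {b, c, h, j}  B5 = {a, f, g, h}  B6 = {b, c, e, i}  B7 = {b, d, h, j}
Tree: B1–B2, B1–B3, B1–B4, B3–B5, B2–B6, B4–B7
The largest bag has 4 vertices, giving width 3; this decomposition certifies tw(G) ≤ 3. For the lower bound, the 4 vertices {a, f, g, h} are pairwise adjacent, and any tree decomposition puts a clique entirely inside one bag — forcing width ≥ 3. Therefore the treewidth is 3.

3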